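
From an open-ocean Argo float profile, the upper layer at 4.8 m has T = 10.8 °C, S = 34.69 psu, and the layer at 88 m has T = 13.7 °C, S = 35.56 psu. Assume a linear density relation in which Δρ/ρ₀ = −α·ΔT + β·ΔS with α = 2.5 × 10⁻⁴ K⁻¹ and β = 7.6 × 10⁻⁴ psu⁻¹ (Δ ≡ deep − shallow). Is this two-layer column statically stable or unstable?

unstable

ΔT = 13.7 − 10.8 = +2.9 K and ΔS = 35.56 − 34.69 = +0.87 psu (deep − shallow).
−αΔT = -7.25 × 10⁻⁴; βΔS = 6.612 × 10⁻⁴; sum Δρ/ρ₀ = -6.38 × 10⁻⁵.
Δρ/ρ₀ < 0, so Δρ < 0: deeper water is lighter → statically unstable; the column would overturn.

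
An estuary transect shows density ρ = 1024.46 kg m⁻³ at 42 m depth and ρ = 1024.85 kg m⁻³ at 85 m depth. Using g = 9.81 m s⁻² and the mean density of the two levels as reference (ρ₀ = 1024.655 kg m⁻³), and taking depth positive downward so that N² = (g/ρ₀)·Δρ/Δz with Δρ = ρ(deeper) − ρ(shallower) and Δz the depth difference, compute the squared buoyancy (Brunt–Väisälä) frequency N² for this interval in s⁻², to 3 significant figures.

8.68 × 10⁻⁵ s⁻²

Δρ = 1024.85 − 1024.46 = 0.39 kg m⁻³ over Δz = 85 − 42 = 43 m.
N² = (9.81/1024.655) × (0.39/43) = 8.6834 × 10⁻⁵ s⁻² ≈ 8.68 × 10⁻⁵ s⁻².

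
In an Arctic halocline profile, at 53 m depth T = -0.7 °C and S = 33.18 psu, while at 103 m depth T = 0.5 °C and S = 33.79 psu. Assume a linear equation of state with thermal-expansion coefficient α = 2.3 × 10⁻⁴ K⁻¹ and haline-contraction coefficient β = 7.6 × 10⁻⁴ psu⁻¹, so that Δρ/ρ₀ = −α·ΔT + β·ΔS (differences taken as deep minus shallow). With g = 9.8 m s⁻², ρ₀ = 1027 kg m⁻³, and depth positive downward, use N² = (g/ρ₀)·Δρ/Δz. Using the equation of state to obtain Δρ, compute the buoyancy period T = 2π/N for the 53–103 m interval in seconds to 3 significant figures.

ΔT = +1.2 K, ΔS = +0.61 psu (deep − shallow).
Δρ/ρ₀ = −αΔT + βΔS = -2.76 × 10⁻⁴ + 4.636 × 10⁻⁴ = 1.876 × 10⁻⁴, so Δρ ≈ 0.1927 kg m⁻³.
N² = (g/ρ₀)·Δρ/Δz = g·(Δρ/ρ₀)/Δz = 9.8 × 1.876 × 10⁻⁴ / 50 = 3.6770 × 10⁻⁵ s⁻².
N = √(3.6770 × 10⁻⁵) = 6.0638 × 10⁻³ rad s⁻¹ → T = 2π/N = 1.0362 × 10³ s ≈ 1.04 × 10³ s.

1.04 × 10³ s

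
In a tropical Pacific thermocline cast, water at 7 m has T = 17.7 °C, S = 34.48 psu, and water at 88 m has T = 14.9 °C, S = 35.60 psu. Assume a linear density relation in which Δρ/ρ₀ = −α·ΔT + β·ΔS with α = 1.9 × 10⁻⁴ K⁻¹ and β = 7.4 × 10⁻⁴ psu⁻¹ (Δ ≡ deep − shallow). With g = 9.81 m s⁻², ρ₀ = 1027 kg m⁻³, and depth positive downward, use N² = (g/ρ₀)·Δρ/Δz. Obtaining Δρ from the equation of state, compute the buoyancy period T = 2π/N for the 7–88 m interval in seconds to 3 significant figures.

ΔT = -2.8 K, ΔS = +1.12 psu (deep − shallow).
Δρ/ρ₀ = −αΔT + βΔS = 5.32 × 10⁻⁴ + 8.288 × 10⁻⁴ = 1.3608 × 10⁻³, so Δρ ≈ 1.398 kg m⁻³.
N² = (g/ρ₀)·Δρ/Δz = g·(Δρ/ρ₀)/Δz = 9.81 × 1.3608 × 10⁻³ / 81 = 1.6481 × 10⁻⁴ s⁻².
N = √(1.6481 × 10⁻⁴) = 0.012838 rad s⁻¹ → T = 2π/N = 489.42 s ≈ 489 s.

489 s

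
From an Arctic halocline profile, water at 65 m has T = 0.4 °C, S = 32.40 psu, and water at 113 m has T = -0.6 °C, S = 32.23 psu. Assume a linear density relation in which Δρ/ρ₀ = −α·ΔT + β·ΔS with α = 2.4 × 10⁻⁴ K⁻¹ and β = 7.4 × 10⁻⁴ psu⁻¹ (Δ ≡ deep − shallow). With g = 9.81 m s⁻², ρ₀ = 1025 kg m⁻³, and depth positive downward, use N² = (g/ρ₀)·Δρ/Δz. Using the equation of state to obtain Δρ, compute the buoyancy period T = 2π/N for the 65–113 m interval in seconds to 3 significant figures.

ΔT = -1.0 K, ΔS = -0.17 psu (deep − shallow).
Δρ/ρ₀ = −αΔT + βΔS = 2.40 × 10⁻⁴ − 1.258 × 10⁻⁴ = 1.142 × 10⁻⁴, so Δρ ≈ 0.1171 kg m⁻³.
N² = (g/ρ₀)·Δρ/Δz = g·(Δρ/ρ₀)/Δz = 9.81 × 1.142 × 10⁻⁴ / 48 = 2.3340 × 10⁻⁵ s⁻².
N = √(2.3340 × 10⁻⁵) = 4.8311 × 10⁻³ rad s⁻¹ → T = 2π/N = 1.3006 × 10³ s ≈ 1.30 × 10³ s.

1.30 × 10³ s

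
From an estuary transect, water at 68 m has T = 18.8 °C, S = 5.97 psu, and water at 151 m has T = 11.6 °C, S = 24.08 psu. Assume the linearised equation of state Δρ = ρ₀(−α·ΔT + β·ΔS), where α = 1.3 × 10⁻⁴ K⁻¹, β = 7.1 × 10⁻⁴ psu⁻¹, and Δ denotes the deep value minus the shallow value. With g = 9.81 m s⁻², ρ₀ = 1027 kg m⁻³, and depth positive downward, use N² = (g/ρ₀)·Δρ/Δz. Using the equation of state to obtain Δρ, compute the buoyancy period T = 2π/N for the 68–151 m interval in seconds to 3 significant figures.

156 s

ΔT = -7.2 K, ΔS = +18.11 psu (deep − shallow).
Δρ/ρ₀ = −αΔT + βΔS = 9.36 × 10⁻⁴ + 0.0128581 = 0.0137941, so Δρ ≈ 14.17 kg m⁻³.
N² = (g/ρ₀)·Δρ/Δz = g·(Δρ/ρ₀)/Δz = 9.81 × 0.0137941 / 83 = 1.6304 × 10⁻³ s⁻².
N = √(1.6304 × 10⁻³) = 0.040378 rad s⁻¹ → T = 2π/N = 155.61 s ≈ 156 s.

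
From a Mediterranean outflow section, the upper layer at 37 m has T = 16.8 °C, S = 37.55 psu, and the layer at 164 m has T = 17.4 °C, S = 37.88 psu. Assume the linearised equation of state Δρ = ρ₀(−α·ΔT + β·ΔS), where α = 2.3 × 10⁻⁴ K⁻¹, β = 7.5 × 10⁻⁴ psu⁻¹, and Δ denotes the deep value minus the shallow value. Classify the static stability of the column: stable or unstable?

ΔT = 17.4 − 16.8 = +0.6 K and ΔS = 37.88 − 37.55 = +0.33 psu (deep − shallow).
−αΔT = -1.38 × 10⁻⁴; βΔS = 2.475 × 10⁻⁴; sum Δρ/ρ₀ = 1.095 × 10⁻⁴.
Δρ/ρ₀ > 0, so Δρ > 0: deeper water is denser → statically stable.

stable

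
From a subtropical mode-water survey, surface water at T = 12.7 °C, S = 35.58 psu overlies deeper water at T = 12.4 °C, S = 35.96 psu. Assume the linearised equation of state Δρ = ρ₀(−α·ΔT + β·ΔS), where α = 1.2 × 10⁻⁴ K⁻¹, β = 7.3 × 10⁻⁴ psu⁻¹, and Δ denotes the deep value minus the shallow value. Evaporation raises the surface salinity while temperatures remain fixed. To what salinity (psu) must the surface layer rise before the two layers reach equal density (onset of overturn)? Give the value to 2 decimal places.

Neutral buoyancy requires −α(T_deep − T_surf) + β(S_deep − S_surf′) = 0.
S_surf′ = S_deep − (α/β)·ΔT = 35.96 − (1.2 × 10⁻⁴/7.3 × 10⁻⁴)·(-0.3) = 36.0093 psu.
Increase required: 36.0093 − 35.58 = 0.4293 psu.

36.01 psu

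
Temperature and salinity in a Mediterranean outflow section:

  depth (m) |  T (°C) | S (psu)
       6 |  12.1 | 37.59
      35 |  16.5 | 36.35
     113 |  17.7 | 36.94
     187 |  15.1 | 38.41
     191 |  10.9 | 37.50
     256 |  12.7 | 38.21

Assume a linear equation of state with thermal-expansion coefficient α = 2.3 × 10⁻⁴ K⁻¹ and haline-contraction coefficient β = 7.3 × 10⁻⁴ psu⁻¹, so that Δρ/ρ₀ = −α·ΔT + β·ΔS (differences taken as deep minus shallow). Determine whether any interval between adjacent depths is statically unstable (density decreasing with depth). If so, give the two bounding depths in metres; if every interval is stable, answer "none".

Evaluate Δρ/ρ₀ = −αΔT + βΔS across each adjacent pair:
  6–35 m: −αΔT+βΔS = −(2.3 × 10⁻⁴)(+4.4)+(7.3 × 10⁻⁴)(-1.24) = -1.9 × 10⁻³ → UNSTABLE
  35–113 m: −αΔT+βΔS = −(2.3 × 10⁻⁴)(+1.2)+(7.3 × 10⁻⁴)(+0.59) = 1.5 × 10⁻⁴ → stable
  113–187 m: −αΔT+βΔS = −(2.3 × 10⁻⁴)(-2.6)+(7.3 × 10⁻⁴)(+1.47) = 1.7 × 10⁻³ → stable
  187–191 m: −αΔT+βΔS = −(2.3 × 10⁻⁴)(-4.2)+(7.3 × 10⁻⁴)(-0.91) = 3.0 × 10⁻⁴ → stable
  191–256 m: −αΔT+βΔS = −(2.3 × 10⁻⁴)(+1.8)+(7.3 × 10⁻⁴)(+0.71) = 1.0 × 10⁻⁴ → stable
The 6–35 m interval has Δρ < 0: lighter water underlies denser water.

6–35 m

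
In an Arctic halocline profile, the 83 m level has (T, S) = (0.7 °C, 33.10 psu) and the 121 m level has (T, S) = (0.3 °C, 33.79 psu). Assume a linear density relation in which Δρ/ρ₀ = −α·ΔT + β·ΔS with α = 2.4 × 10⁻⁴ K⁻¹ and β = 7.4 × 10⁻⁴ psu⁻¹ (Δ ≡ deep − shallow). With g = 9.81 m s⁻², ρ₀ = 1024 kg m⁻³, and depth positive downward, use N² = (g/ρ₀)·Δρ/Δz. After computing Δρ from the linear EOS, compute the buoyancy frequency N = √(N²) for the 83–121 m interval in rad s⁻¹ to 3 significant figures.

ΔT = -0.4 K, ΔS = +0.69 psu (deep − shallow).
Δρ/ρ₀ = −αΔT + βΔS = 9.60 × 10⁻⁵ + 5.106 × 10⁻⁴ = 6.066 × 10⁻⁴, so Δρ ≈ 0.6212 kg m⁻³.
N² = (g/ρ₀)·Δρ/Δz = g·(Δρ/ρ₀)/Δz = 9.81 × 6.066 × 10⁻⁴ / 38 = 1.5660 × 10⁻⁴ s⁻².
N = √(1.5660 × 10⁻⁴) = 0.012514 rad s⁻¹ ≈ 0.0125 rad s⁻¹.

0.0125 rad s⁻¹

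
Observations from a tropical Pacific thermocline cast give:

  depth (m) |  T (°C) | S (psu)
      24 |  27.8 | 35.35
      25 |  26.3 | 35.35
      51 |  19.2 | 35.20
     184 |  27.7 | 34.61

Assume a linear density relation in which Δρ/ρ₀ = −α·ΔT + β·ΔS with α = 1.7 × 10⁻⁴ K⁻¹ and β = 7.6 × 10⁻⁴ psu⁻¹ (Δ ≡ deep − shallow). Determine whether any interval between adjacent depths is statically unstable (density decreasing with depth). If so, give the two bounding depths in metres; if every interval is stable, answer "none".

51–184 m

Evaluate Δρ/ρ₀ = −αΔT + βΔS across each adjacent pair:
  24–25 m: −αΔT+βΔS = −(1.7 × 10⁻⁴)(-1.5)+(7.6 × 10⁻⁴)(+0.00) = 2.6 × 10⁻⁴ → stable
  25–51 m: −αΔT+βΔS = −(1.7 × 10⁻⁴)(-7.1)+(7.6 × 10⁻⁴)(-0.15) = 1.1 × 10⁻³ → stable
  51–184 m: −αΔT+βΔS = −(1.7 × 10⁻⁴)(+8.5)+(7.6 × 10⁻⁴)(-0.59) = -1.9 × 10⁻³ → UNSTABLE
The 51–184 m interval has Δρ < 0: lighter water underlies denser water.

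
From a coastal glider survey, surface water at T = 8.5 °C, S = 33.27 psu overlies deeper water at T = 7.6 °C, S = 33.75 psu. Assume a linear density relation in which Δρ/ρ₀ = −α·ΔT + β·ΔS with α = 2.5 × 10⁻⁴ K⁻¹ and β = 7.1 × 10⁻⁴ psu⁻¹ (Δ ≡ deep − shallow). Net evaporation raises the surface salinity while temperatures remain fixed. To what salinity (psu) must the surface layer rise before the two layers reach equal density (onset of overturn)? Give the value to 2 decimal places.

Neutral buoyancy requires −α(T_deep − T_surf) + β(S_deep − S_surf′) = 0.
S_surf′ = S_deep − (α/β)·ΔT = 33.75 − (2.5 × 10⁻⁴/7.1 × 10⁻⁴)·(-0.9) = 34.0669 psu.
Increase required: 34.0669 − 33.27 = 0.7969 psu.

34.07 psu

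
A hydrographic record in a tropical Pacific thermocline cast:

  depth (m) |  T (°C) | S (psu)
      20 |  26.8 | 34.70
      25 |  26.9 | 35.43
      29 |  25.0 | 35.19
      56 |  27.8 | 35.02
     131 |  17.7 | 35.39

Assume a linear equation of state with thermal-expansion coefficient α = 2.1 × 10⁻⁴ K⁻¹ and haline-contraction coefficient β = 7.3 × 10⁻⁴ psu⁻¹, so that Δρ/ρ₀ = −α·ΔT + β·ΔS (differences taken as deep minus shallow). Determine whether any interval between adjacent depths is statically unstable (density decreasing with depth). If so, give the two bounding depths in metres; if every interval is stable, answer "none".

29–56 m

Evaluate Δρ/ρ₀ = −αΔT + βΔS across each adjacent pair:
  20–25 m: −αΔT+βΔS = −(2.1 × 10⁻⁴)(+0.1)+(7.3 × 10⁻⁴)(+0.73) = 5.1 × 10⁻⁴ → stable
  25–29 m: −αΔT+βΔS = −(2.1 × 10⁻⁴)(-1.9)+(7.3 × 10⁻⁴)(-0.24) = 2.2 × 10⁻⁴ → stable
  29–56 m: −αΔT+βΔS = −(2.1 × 10⁻⁴)(+2.8)+(7.3 × 10⁻⁴)(-0.17) = -7.1 × 10⁻⁴ → UNSTABLE
  56–131 m: −αΔT+βΔS = −(2.1 × 10⁻⁴)(-10.1)+(7.3 × 10⁻⁴)(+0.37) = 2.4 × 10⁻³ → stable
The 29–56 m interval has Δρ < 0: lighter water underlies denser water.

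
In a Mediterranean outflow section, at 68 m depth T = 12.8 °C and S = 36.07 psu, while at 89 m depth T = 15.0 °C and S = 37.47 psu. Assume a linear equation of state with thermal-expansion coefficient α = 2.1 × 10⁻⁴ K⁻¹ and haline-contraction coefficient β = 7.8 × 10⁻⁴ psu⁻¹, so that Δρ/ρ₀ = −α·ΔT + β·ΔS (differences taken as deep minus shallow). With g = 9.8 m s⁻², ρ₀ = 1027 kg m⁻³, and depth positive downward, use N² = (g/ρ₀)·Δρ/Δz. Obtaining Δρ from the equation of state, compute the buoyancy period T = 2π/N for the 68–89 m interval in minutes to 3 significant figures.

6.11 min

ΔT = +2.2 K, ΔS = +1.40 psu (deep − shallow).
Δρ/ρ₀ = −αΔT + βΔS = -4.62 × 10⁻⁴ + 1.092 × 10⁻³ = 6.30 × 10⁻⁴, so Δρ ≈ 0.6470 kg m⁻³.
N² = (g/ρ₀)·Δρ/Δz = g·(Δρ/ρ₀)/Δz = 9.8 × 6.30 × 10⁻⁴ / 21 = 2.9400 × 10⁻⁴ s⁻².
N = √(2.9400 × 10⁻⁴) = 0.017146 rad s⁻¹ → T = 2π/N = 366.45 s = 6.1075 min ≈ 6.11 min.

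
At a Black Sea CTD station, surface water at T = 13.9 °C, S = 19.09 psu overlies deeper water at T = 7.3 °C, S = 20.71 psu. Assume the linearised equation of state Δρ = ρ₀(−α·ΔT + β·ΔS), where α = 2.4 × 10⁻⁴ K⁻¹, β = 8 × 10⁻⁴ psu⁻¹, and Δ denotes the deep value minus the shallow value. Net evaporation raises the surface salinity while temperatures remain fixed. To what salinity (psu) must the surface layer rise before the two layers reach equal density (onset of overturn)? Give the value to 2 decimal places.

Neutral buoyancy requires −α(T_deep − T_surf) + β(S_deep − S_surf′) = 0.
S_surf′ = S_deep − (α/β)·ΔT = 20.71 − (2.4 × 10⁻⁴/8 × 10⁻⁴)·(-6.6) = 22.6900 psu.
Increase required: 22.6900 − 19.09 = 3.6000 psu.

22.69 psu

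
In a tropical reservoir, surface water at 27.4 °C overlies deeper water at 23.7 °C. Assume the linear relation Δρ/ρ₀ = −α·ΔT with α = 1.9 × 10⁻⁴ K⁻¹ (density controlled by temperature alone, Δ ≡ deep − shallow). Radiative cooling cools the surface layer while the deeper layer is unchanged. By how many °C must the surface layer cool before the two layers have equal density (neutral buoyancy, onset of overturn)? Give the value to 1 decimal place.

3.7 °C

With temperature the only control, equal density requires T_surf′ = T_deep.
T_surf′ = 23.7 °C.
Cooling required: 27.4 − 23.7 = 3.7 °C.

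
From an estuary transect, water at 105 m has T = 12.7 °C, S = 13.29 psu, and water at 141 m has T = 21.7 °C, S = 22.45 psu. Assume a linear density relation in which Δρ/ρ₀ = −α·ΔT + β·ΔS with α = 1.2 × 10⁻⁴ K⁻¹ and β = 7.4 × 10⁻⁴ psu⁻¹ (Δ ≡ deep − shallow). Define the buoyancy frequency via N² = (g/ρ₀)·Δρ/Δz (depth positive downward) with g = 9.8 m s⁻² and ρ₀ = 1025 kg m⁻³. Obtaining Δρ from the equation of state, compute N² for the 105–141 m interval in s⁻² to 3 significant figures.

ΔT = +9.0 K, ΔS = +9.16 psu (deep − shallow).
Δρ/ρ₀ = −αΔT + βΔS = -1.08 × 10⁻³ + 6.7784 × 10⁻³ = 5.6984 × 10⁻³, so Δρ ≈ 5.841 kg m⁻³.
N² = (g/ρ₀)·Δρ/Δz = g·(Δρ/ρ₀)/Δz = 9.8 × 5.6984 × 10⁻³ / 36 = 1.5512 × 10⁻³ s⁻² ≈ 1.55 × 10⁻³ s⁻².

1.55 × 10⁻³ s⁻²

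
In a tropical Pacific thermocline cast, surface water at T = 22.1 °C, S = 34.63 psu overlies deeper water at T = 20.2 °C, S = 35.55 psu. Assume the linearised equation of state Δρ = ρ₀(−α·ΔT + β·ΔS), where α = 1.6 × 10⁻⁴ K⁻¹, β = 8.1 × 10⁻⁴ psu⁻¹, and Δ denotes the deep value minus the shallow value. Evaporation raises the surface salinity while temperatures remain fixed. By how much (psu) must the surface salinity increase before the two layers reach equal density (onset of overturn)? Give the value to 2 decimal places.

1.30 psu

Neutral buoyancy requires −α(T_deep − T_surf) + β(S_deep − S_surf′) = 0.
S_surf′ = S_deep − (α/β)·ΔT = 35.55 − (1.6 × 10⁻⁴/8.1 × 10⁻⁴)·(-1.9) = 35.9253 psu.
Increase required: 35.9253 − 34.63 = 1.2953 psu.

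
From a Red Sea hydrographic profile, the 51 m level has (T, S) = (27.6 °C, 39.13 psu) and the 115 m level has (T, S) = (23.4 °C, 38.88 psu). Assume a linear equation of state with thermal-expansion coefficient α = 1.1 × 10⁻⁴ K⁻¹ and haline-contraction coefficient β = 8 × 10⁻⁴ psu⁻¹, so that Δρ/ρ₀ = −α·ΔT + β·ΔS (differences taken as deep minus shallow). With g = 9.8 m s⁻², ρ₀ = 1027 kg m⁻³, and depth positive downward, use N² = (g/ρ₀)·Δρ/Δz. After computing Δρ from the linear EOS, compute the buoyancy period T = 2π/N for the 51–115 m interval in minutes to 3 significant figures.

ΔT = -4.2 K, ΔS = -0.25 psu (deep − shallow).
Δρ/ρ₀ = −αΔT + βΔS = 4.62 × 10⁻⁴ − 2.00 × 10⁻⁴ = 2.62 × 10⁻⁴, so Δρ ≈ 0.2691 kg m⁻³.
N² = (g/ρ₀)·Δρ/Δz = g·(Δρ/ρ₀)/Δz = 9.8 × 2.62 × 10⁻⁴ / 64 = 4.0119 × 10⁻⁵ s⁻².
N = √(4.0119 × 10⁻⁵) = 6.3340 × 10⁻³ rad s⁻¹ → T = 2π/N = 991.98 s = 16.533 min ≈ 16.5 min.

16.5 min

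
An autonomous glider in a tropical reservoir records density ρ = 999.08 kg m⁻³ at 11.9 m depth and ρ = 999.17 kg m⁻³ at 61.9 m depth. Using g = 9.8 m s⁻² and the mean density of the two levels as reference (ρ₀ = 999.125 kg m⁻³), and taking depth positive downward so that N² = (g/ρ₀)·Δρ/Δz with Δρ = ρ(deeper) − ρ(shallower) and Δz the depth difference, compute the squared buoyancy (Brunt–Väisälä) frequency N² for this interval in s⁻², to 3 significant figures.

1.77 × 10⁻⁵ s⁻²

Δρ = 999.17 − 999.08 = 0.09 kg m⁻³ over Δz = 61.9 − 11.9 = 50 m.
N² = (9.8/999.125) × (0.09/50) = 1.7655 × 10⁻⁵ s⁻² ≈ 1.77 × 10⁻⁵ s⁻².
Since Δρ > 0 the layer is stably stratified.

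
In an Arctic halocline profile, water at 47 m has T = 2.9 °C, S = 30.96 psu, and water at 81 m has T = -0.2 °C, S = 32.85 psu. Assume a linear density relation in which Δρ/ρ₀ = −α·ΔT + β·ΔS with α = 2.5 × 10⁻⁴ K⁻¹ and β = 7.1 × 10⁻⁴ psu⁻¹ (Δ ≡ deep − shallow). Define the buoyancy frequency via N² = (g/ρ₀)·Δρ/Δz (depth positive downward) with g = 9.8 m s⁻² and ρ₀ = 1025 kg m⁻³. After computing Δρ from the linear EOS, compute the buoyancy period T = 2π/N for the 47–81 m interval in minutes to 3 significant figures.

4.24 min

ΔT = -3.1 K, ΔS = +1.89 psu (deep − shallow).
Δρ/ρ₀ = −αΔT + βΔS = 7.75 × 10⁻⁴ + 1.3419 × 10⁻³ = 2.1169 × 10⁻³, so Δρ ≈ 2.170 kg m⁻³.
N² = (g/ρ₀)·Δρ/Δz = g·(Δρ/ρ₀)/Δz = 9.8 × 2.1169 × 10⁻³ / 34 = 6.1017 × 10⁻⁴ s⁻².
N = √(6.1017 × 10⁻⁴) = 0.024702 rad s⁻¹ → T = 2π/N = 254.36 s = 4.2393 min ≈ 4.24 min.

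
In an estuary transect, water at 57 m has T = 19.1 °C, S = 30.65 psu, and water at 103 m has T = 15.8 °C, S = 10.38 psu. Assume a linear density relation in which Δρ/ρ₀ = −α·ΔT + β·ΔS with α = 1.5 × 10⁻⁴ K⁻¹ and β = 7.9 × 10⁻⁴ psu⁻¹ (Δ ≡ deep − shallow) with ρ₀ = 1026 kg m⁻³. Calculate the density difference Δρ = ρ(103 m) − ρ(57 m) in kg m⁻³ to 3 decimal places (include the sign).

-15.922 kg m⁻³

ΔT = -3.3 K, ΔS = -20.27 psu (deep − shallow).
Δρ/ρ₀ = −(1.5 × 10⁻⁴)(-3.3) + (7.9 × 10⁻⁴)(-20.27) = -0.0155183.
Δρ = 1026 × (-0.0155183) = -15.922 kg m⁻³.
Negative Δρ: lighter below, statically unstable.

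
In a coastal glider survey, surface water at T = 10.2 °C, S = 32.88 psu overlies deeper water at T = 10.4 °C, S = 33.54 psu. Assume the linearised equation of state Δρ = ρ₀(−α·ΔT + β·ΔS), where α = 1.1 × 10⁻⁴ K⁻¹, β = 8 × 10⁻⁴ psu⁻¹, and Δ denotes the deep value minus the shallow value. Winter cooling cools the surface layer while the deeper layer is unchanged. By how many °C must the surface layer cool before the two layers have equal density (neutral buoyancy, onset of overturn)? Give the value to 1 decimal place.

4.6 °C

Neutral buoyancy requires Δρ = 0, i.e. −α(T_deep − T_surf′) + β(S_deep − S_surf) = 0.
T_surf′ = T_deep − (β/α)·ΔS = 10.4 − (8 × 10⁻⁴/1.1 × 10⁻⁴)·(+0.66) = 5.600 °C.
Cooling required: 10.2 − (5.600) = 4.600 °C.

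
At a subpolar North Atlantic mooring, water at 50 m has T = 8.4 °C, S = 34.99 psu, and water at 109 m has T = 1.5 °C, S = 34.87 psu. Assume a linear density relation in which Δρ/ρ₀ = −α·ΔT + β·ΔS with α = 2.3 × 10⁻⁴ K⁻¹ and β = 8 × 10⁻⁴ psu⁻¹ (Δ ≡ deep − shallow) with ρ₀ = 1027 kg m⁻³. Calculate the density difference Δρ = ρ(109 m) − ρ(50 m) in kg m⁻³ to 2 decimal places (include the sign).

+1.53 kg m⁻³

ΔT = -6.9 K, ΔS = -0.12 psu (deep − shallow).
Δρ/ρ₀ = −(2.3 × 10⁻⁴)(-6.9) + (8 × 10⁻⁴)(-0.12) = 1.491 × 10⁻³.
Δρ = 1027 × (1.491 × 10⁻³) = +1.53 kg m⁻³.
Positive Δρ: denser below, stable.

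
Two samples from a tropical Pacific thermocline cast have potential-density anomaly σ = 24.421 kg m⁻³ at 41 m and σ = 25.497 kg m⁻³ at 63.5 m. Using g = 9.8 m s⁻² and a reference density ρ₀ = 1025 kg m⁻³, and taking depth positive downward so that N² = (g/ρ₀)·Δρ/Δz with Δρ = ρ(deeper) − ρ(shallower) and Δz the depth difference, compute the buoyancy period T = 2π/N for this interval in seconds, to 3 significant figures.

Δρ = 1025.497 − 1024.421 = 1.076 kg m⁻³ over Δz = 63.5 − 41 = 22.5 m.
N² = (9.8/1025) × (1.076/22.5) = 4.5723 × 10⁻⁴ s⁻².
N = √(4.5723 × 10⁻⁴) = 0.021383 rad s⁻¹, so T = 2π/N = 293.84 s ≈ 294 s.

294 s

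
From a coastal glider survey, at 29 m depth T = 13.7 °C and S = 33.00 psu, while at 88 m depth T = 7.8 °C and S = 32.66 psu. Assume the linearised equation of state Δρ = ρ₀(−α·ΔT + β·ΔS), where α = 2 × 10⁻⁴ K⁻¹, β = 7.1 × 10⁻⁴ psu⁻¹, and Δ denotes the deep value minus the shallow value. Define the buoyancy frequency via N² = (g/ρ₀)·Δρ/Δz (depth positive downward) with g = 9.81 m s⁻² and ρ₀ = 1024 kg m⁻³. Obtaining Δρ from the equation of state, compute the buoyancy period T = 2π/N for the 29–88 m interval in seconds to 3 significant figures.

ΔT = -5.9 K, ΔS = -0.34 psu (deep − shallow).
Δρ/ρ₀ = −αΔT + βΔS = 1.18 × 10⁻³ − 2.414 × 10⁻⁴ = 9.386 × 10⁻⁴, so Δρ ≈ 0.9611 kg m⁻³.
N² = (g/ρ₀)·Δρ/Δz = g·(Δρ/ρ₀)/Δz = 9.81 × 9.386 × 10⁻⁴ / 59 = 1.5606 × 10⁻⁴ s⁻².
N = √(1.5606 × 10⁻⁴) = 0.012492 rad s⁻¹ → T = 2π/N = 502.98 s ≈ 503 s.

503 s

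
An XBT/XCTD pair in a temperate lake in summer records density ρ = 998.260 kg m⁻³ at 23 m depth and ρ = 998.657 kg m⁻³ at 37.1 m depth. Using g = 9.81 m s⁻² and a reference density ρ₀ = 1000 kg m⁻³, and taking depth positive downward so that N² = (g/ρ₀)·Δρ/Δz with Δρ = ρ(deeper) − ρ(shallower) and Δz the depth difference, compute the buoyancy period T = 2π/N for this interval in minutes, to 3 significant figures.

6.30 min

Δρ = 998.657 − 998.260 = 0.397 kg m⁻³ over Δz = 37.1 − 23 = 14.1 m.
N² = (9.81/1000) × (0.397/14.1) = 2.7621 × 10⁻⁴ s⁻².
N = √(2.7621 × 10⁻⁴) = 0.016620 rad s⁻¹, so T = 2π/N = 378.05 s = 6.3008 min ≈ 6.30 min.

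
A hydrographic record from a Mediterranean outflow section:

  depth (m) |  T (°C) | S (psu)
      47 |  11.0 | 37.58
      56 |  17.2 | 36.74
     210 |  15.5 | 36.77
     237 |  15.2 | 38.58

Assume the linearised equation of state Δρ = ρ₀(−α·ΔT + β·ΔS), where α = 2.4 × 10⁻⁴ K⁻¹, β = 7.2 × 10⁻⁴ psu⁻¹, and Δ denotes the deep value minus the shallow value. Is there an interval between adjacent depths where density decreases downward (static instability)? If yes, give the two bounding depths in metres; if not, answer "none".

47–56 m

Evaluate Δρ/ρ₀ = −αΔT + βΔS across each adjacent pair:
  47–56 m: −αΔT+βΔS = −(2.4 × 10⁻⁴)(+6.2)+(7.2 × 10⁻⁴)(-0.84) = -2.1 × 10⁻³ → UNSTABLE
  56–210 m: −αΔT+βΔS = −(2.4 × 10⁻⁴)(-1.7)+(7.2 × 10⁻⁴)(+0.03) = 4.3 × 10⁻⁴ → stable
  210–237 m: −αΔT+βΔS = −(2.4 × 10⁻⁴)(-0.3)+(7.2 × 10⁻⁴)(+1.81) = 1.4 × 10⁻³ → stable
The 47–56 m interval has Δρ < 0: lighter water underlies denser water.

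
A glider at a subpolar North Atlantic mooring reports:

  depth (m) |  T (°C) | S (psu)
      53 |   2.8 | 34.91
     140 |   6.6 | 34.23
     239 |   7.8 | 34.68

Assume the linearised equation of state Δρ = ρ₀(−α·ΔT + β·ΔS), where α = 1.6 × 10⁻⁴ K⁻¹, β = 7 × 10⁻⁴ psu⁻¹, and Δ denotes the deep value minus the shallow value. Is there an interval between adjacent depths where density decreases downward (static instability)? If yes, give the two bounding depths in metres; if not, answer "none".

Evaluate Δρ/ρ₀ = −αΔT + βΔS across each adjacent pair:
  53–140 m: −αΔT+βΔS = −(1.6 × 10⁻⁴)(+3.8)+(7 × 10⁻⁴)(-0.68) = -1.1 × 10⁻³ → UNSTABLE
  140–239 m: −αΔT+βΔS = −(1.6 × 10⁻⁴)(+1.2)+(7 × 10⁻⁴)(+0.45) = 1.2 × 10⁻⁴ → stable
The 53–140 m interval has Δρ < 0: lighter water underlies denser water.

53–140 m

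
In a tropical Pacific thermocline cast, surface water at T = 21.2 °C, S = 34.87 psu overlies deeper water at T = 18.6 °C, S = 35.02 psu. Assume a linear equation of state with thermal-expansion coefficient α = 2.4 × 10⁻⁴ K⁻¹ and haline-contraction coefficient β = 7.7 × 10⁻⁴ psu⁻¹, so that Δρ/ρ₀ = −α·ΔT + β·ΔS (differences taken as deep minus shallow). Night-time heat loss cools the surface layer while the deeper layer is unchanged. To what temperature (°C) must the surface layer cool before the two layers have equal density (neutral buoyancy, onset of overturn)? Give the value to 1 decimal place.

Neutral buoyancy requires Δρ = 0, i.e. −α(T_deep − T_surf′) + β(S_deep − S_surf) = 0.
T_surf′ = T_deep − (β/α)·ΔS = 18.6 − (7.7 × 10⁻⁴/2.4 × 10⁻⁴)·(+0.15) = 18.119 °C.
Cooling required: 21.2 − (18.119) = 3.081 °C.

18.1 °C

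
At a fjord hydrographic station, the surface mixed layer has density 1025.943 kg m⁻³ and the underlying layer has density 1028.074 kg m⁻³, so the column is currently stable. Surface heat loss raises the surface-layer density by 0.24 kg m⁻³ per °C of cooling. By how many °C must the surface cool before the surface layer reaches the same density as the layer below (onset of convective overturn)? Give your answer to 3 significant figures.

Density deficit of the surface layer: 1028.074 − 1025.943 = 2.131 kg m⁻³.
Required change = 2.131 / 0.24 = 8.88 °C.

8.88 °C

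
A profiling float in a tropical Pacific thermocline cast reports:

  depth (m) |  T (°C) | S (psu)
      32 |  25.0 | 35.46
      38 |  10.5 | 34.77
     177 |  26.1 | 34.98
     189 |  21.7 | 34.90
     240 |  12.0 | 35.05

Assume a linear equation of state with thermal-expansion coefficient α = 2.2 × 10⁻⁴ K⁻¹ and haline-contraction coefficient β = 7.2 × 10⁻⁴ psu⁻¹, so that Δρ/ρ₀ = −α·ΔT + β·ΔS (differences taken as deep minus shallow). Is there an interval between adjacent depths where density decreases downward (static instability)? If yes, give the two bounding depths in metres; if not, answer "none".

38–177 m

Evaluate Δρ/ρ₀ = −αΔT + βΔS across each adjacent pair:
  32–38 m: −αΔT+βΔS = −(2.2 × 10⁻⁴)(-14.5)+(7.2 × 10⁻⁴)(-0.69) = 2.7 × 10⁻³ → stable
  38–177 m: −αΔT+βΔS = −(2.2 × 10⁻⁴)(+15.6)+(7.2 × 10⁻⁴)(+0.21) = -3.3 × 10⁻³ → UNSTABLE
  177–189 m: −αΔT+βΔS = −(2.2 × 10⁻⁴)(-4.4)+(7.2 × 10⁻⁴)(-0.08) = 9.1 × 10⁻⁴ → stable
  189–240 m: −αΔT+βΔS = −(2.2 × 10⁻⁴)(-9.7)+(7.2 × 10⁻⁴)(+0.15) = 2.2 × 10⁻³ → stable
The 38–177 m interval has Δρ < 0: lighter water underlies denser water.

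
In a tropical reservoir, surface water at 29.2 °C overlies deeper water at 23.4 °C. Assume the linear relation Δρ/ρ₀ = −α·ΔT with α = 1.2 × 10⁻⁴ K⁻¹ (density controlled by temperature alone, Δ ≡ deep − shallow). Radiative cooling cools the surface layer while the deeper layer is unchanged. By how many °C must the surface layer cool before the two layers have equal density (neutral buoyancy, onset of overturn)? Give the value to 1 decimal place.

5.8 °C

With temperature the only control, equal density requires T_surf′ = T_deep.
T_surf′ = 23.4 °C.
Cooling required: 29.2 − 23.4 = 5.8 °C.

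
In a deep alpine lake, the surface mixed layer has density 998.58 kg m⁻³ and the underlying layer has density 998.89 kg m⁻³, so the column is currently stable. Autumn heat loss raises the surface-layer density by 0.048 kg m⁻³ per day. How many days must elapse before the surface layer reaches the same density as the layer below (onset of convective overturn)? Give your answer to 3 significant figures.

6.46 days

Density deficit of the surface layer: 998.89 − 998.58 = 0.31 kg m⁻³.
Required change = 0.31 / 0.048 = 6.46 days.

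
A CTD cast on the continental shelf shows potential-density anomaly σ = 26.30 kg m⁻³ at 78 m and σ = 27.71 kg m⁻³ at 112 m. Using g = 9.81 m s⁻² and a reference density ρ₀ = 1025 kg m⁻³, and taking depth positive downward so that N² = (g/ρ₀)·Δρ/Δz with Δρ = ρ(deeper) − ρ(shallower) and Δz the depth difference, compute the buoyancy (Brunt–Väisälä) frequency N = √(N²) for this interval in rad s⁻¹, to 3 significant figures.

0.0199 rad s⁻¹

Δρ = 1027.71 − 1026.30 = 1.41 kg m⁻³ over Δz = 112 − 78 = 34 m.
N² = (9.81/1025) × (1.41/34) = 3.9690 × 10⁻⁴ s⁻².
N = √(3.9690 × 10⁻⁴) = 0.019922 rad s⁻¹ ≈ 0.0199 rad s⁻¹.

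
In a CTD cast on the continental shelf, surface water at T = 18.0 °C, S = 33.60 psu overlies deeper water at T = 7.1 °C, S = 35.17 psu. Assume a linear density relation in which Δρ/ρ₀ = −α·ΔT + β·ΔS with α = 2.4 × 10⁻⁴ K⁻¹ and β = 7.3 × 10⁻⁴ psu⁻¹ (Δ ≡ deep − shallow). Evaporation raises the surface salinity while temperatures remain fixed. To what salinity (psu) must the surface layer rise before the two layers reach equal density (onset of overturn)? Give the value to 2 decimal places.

38.75 psu

Neutral buoyancy requires −α(T_deep − T_surf) + β(S_deep − S_surf′) = 0.
S_surf′ = S_deep − (α/β)·ΔT = 35.17 − (2.4 × 10⁻⁴/7.3 × 10⁻⁴)·(-10.9) = 38.7536 psu.
Increase required: 38.7536 − 33.60 = 5.1536 psu.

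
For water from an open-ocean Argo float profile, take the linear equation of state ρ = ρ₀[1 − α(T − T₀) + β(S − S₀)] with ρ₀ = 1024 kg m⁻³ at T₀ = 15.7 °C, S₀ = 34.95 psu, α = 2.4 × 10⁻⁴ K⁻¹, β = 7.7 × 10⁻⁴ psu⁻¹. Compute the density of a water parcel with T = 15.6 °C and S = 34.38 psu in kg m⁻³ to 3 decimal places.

T − T₀ = -0.1 K, S − S₀ = -0.57 psu.
Bracket = 1 − α·(-0.1) + β·(-0.57) = 1 + (-4.149 × 10⁻⁴) = 0.9995851.
ρ = 1024 × 0.9995851 = 1023.575 kg m⁻³.

1023.575 kg m⁻³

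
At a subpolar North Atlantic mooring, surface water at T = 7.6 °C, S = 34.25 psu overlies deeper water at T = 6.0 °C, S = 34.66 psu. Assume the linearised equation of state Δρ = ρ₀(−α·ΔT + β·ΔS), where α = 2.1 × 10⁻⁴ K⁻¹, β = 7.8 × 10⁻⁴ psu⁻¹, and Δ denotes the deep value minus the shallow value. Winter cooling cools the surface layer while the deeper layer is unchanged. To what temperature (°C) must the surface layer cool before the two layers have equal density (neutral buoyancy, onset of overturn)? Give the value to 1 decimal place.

4.5 °C

Neutral buoyancy requires Δρ = 0, i.e. −α(T_deep − T_surf′) + β(S_deep − S_surf) = 0.
T_surf′ = T_deep − (β/α)·ΔS = 6.0 − (7.8 × 10⁻⁴/2.1 × 10⁻⁴)·(+0.41) = 4.477 °C.
Cooling required: 7.6 − (4.477) = 3.123 °C.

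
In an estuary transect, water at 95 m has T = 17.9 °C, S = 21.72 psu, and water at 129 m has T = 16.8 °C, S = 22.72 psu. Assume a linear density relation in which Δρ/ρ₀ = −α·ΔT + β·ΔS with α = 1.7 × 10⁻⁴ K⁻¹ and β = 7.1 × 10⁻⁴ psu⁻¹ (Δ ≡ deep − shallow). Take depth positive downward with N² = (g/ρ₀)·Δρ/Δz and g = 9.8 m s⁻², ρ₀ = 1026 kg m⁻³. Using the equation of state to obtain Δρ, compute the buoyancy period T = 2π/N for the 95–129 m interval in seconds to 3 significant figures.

ΔT = -1.1 K, ΔS = +1.00 psu (deep − shallow).
Δρ/ρ₀ = −αΔT + βΔS = 1.87 × 10⁻⁴ + 7.10 × 10⁻⁴ = 8.97 × 10⁻⁴, so Δρ ≈ 0.9203 kg m⁻³.
N² = (g/ρ₀)·Δρ/Δz = g·(Δρ/ρ₀)/Δz = 9.8 × 8.97 × 10⁻⁴ / 34 = 2.5855 × 10⁻⁴ s⁻².
N = √(2.5855 × 10⁻⁴) = 0.016079 rad s⁻¹ → T = 2π/N = 390.77 s ≈ 391 s.

391 s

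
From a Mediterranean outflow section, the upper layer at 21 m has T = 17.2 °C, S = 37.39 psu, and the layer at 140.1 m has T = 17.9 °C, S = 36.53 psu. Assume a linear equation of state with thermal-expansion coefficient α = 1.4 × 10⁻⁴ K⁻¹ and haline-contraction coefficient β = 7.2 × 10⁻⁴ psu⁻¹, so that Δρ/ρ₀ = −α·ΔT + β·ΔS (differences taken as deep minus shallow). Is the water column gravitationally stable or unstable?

unstable

ΔT = 17.9 − 17.2 = +0.7 K and ΔS = 36.53 − 37.39 = -0.86 psu (deep − shallow).
−αΔT = -9.80 × 10⁻⁵; βΔS = -6.192 × 10⁻⁴; sum Δρ/ρ₀ = -7.172 × 10⁻⁴.
Δρ/ρ₀ < 0, so Δρ < 0: deeper water is lighter → statically unstable; the column would overturn.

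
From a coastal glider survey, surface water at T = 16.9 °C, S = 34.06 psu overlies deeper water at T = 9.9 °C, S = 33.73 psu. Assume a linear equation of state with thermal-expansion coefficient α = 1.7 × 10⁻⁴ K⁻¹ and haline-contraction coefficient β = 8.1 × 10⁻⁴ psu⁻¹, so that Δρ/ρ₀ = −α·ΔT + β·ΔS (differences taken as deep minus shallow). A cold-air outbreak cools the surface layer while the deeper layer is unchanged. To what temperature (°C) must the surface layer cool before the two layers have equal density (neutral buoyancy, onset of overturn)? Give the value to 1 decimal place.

Neutral buoyancy requires Δρ = 0, i.e. −α(T_deep − T_surf′) + β(S_deep − S_surf) = 0.
T_surf′ = T_deep − (β/α)·ΔS = 9.9 − (8.1 × 10⁻⁴/1.7 × 10⁻⁴)·(-0.33) = 11.472 °C.
Cooling required: 16.9 − (11.472) = 5.428 °C.

11.5 °C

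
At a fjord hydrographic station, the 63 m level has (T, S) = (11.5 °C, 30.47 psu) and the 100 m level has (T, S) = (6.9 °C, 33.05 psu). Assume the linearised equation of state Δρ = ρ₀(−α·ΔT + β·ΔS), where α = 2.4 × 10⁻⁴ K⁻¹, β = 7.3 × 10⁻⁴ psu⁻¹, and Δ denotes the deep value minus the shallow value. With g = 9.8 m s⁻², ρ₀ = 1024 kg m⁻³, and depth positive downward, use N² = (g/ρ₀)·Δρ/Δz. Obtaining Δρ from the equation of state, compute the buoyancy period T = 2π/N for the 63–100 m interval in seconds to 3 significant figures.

223 s

ΔT = -4.6 K, ΔS = +2.58 psu (deep − shallow).
Δρ/ρ₀ = −αΔT + βΔS = 1.104 × 10⁻³ + 1.8834 × 10⁻³ = 2.9874 × 10⁻³, so Δρ ≈ 3.059 kg m⁻³.
N² = (g/ρ₀)·Δρ/Δz = g·(Δρ/ρ₀)/Δz = 9.8 × 2.9874 × 10⁻³ / 37 = 7.9126 × 10⁻⁴ s⁻².
N = √(7.9126 × 10⁻⁴) = 0.028129 rad s⁻¹ → T = 2π/N = 223.37 s ≈ 223 s.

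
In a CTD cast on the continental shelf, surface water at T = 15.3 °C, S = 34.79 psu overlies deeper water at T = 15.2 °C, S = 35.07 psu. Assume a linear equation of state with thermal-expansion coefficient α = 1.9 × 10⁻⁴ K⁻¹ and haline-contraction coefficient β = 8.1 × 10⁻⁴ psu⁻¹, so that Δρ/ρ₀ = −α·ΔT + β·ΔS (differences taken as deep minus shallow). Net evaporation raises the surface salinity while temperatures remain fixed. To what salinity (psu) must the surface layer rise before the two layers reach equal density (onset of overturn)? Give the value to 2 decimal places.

35.09 psu

Neutral buoyancy requires −α(T_deep − T_surf) + β(S_deep − S_surf′) = 0.
S_surf′ = S_deep − (α/β)·ΔT = 35.07 − (1.9 × 10⁻⁴/8.1 × 10⁻⁴)·(-0.1) = 35.0935 psu.
Increase required: 35.0935 − 34.79 = 0.3035 psu.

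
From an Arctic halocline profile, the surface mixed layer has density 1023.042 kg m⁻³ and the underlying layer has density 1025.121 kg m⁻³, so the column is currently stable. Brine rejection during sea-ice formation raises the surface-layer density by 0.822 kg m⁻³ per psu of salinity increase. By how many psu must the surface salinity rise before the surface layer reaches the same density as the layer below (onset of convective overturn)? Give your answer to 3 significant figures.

2.53 psu

Density deficit of the surface layer: 1025.121 − 1023.042 = 2.079 kg m⁻³.
Required change = 2.079 / 0.822 = 2.53 psu.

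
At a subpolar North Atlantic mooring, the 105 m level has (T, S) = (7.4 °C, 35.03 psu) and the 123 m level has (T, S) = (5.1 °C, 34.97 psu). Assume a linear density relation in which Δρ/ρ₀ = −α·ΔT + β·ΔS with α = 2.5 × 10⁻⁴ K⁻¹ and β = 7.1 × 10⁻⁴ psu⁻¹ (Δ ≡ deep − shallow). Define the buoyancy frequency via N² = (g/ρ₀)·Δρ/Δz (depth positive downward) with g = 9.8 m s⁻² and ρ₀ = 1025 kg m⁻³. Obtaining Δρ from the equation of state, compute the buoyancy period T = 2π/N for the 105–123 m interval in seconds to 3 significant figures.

ΔT = -2.3 K, ΔS = -0.06 psu (deep − shallow).
Δρ/ρ₀ = −αΔT + βΔS = 5.75 × 10⁻⁴ − 4.26 × 10⁻⁵ = 5.324 × 10⁻⁴, so Δρ ≈ 0.5457 kg m⁻³.
N² = (g/ρ₀)·Δρ/Δz = g·(Δρ/ρ₀)/Δz = 9.8 × 5.324 × 10⁻⁴ / 18 = 2.8986 × 10⁻⁴ s⁻².
N = √(2.8986 × 10⁻⁴) = 0.017025 rad s⁻¹ → T = 2π/N = 369.06 s ≈ 369 s.

369 s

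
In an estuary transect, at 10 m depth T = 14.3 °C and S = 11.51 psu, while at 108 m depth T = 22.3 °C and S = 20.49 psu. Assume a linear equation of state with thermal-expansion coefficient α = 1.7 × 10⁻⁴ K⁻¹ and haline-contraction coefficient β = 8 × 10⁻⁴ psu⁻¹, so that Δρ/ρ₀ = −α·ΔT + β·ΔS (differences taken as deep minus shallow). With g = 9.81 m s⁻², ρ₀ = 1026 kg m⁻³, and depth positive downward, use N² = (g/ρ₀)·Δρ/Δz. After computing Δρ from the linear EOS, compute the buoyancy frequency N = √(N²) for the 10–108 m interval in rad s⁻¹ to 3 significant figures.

0.0241 rad s⁻¹

ΔT = +8.0 K, ΔS = +8.98 psu (deep − shallow).
Δρ/ρ₀ = −αΔT + βΔS = -1.36 × 10⁻³ + 7.184 × 10⁻³ = 5.824 × 10⁻³, so Δρ ≈ 5.975 kg m⁻³.
N² = (g/ρ₀)·Δρ/Δz = g·(Δρ/ρ₀)/Δz = 9.81 × 5.824 × 10⁻³ / 98 = 5.8299 × 10⁻⁴ s⁻².
N = √(5.8299 × 10⁻⁴) = 0.024145 rad s⁻¹ ≈ 0.0241 rad s⁻¹.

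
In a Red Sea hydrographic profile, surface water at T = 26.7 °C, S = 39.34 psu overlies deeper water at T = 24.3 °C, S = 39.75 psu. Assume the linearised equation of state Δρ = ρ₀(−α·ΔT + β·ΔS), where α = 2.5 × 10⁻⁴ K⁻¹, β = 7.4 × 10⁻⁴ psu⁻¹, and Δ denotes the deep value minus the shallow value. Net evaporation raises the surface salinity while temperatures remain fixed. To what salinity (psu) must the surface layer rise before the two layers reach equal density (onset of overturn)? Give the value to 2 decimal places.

40.56 psu

Neutral buoyancy requires −α(T_deep − T_surf) + β(S_deep − S_surf′) = 0.
S_surf′ = S_deep − (α/β)·ΔT = 39.75 − (2.5 × 10⁻⁴/7.4 × 10⁻⁴)·(-2.4) = 40.5608 psu.
Increase required: 40.5608 − 39.34 = 1.2208 psu.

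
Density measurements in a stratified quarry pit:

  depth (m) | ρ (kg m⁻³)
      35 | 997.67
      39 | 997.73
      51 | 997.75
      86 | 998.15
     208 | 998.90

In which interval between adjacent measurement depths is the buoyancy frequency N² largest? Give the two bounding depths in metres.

Compute the density gradient over each adjacent pair:
  35–39 m: Δρ/Δz = 0.06/4 = 0.015 kg m⁻⁴
  39–51 m: Δρ/Δz = 0.02/12 = 1.7 × 10⁻³ kg m⁻⁴
  51–86 m: Δρ/Δz = 0.40/35 = 0.011 kg m⁻⁴
  86–208 m: Δρ/Δz = 0.75/122 = 6.1 × 10⁻³ kg m⁻⁴
The largest gradient is in the 35–39 m interval — the pycnocline.

35–39 m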